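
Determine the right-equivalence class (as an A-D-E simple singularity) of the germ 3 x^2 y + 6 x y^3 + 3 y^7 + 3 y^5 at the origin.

The Hessian of f at 0 is [[0, 0], [0, 0]] with rank 0, so corank 2. A Groebner basis of the Jacobian ideal J(f) in C{x,y} is {x^2*y^2 + x^2/7 + x*y^2/7, x^3 - x^2/7 - x*y^2/7, x*y + y^3}; counting standard monomials gives mu = 8. Corank 2; j^3 = 3*x^2*y has shape L^2 M (L != M), so D-series; mu = 8 gives D_8.

D8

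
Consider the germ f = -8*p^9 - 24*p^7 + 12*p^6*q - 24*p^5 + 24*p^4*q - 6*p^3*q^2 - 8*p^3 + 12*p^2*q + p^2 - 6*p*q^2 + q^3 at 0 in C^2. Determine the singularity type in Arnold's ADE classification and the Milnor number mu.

Type A2, Milnor number mu = 2.

The Hessian of f at 0 is [[2, 0], [0, 0]] with rank 1, so corank 1. A Groebner basis of the Jacobian ideal J(f) in C{p,q} is {q^2, p}; counting standard monomials gives mu = 2. Corank 1: A-series; mu = 2 gives A_2.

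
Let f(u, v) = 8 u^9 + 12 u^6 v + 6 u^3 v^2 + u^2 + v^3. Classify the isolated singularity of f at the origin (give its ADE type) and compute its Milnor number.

Type A2, Milnor number mu = 2.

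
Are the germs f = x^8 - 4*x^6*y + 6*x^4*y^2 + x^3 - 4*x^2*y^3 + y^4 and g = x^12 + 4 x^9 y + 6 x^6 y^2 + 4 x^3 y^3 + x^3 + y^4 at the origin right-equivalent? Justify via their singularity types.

Yes.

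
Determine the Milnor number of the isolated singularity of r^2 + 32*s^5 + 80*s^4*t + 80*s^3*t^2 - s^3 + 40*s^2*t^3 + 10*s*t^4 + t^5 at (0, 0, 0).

8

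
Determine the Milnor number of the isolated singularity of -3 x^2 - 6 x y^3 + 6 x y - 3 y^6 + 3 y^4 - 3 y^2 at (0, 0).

The Hessian of f at 0 has rank 1. Corank 1: A-series; mu = 3 gives A_3.

3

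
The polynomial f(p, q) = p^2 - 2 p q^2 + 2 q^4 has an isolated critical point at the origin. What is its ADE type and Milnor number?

The Hessian of f at 0 has rank 1. Corank 1: A-series; mu = 3 gives A_3.

Type A3, Milnor number mu = 3.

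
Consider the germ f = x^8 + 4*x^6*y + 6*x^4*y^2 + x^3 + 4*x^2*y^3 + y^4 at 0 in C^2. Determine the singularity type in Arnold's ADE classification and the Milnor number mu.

Type E6, Milnor number mu = 6.

The Hessian of f at 0 is [[0, 0], [0, 0]] with rank 0, so corank 2. A Groebner basis of the Jacobian ideal J(f) in C{x,y} is {y^3, x^2}; counting standard monomials gives mu = 6. Corank 2; j^3 = x^3 is a perfect cube, so E-series; the 4-jet and mu = 6 give E_6.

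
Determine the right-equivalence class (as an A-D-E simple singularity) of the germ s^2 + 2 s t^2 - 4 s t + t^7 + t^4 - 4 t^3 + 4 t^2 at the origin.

A_{6}

The Hessian of f at 0 is [[2, -4], [-4, 8]] with rank 1, so corank 1. A Groebner basis of the Jacobian ideal J(f) in C{s,t} is {s^3 - 6*s^2*t - 12*s^2 + 32*s*t + 16*s - 32*t, s + t^2 - 2*t}; counting standard monomials gives mu = 6. Corank 1: A-series; mu = 6 gives A_6.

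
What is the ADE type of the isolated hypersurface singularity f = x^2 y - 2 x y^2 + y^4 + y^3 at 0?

D5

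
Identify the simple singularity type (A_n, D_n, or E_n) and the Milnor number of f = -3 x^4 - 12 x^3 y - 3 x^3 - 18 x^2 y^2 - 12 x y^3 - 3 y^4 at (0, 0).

Type E_6, Milnor number mu = 6.

The Hessian of f at 0 has rank 0. Corank 2; j^3 = -3*x^3 is a perfect cube, so E-series; the 4-jet and mu = 6 give E_6.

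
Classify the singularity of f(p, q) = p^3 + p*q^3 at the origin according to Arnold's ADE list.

The Hessian of f at 0 has rank 0. Corank 2; j^3 = p^3 is a perfect cube, so E-series; the 4-jet and mu = 7 give E_7.

E_7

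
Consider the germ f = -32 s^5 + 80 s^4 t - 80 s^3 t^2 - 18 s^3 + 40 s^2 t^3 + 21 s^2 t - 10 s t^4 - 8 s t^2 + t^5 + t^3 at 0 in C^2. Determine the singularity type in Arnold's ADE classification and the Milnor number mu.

Type D6, Milnor number mu = 6.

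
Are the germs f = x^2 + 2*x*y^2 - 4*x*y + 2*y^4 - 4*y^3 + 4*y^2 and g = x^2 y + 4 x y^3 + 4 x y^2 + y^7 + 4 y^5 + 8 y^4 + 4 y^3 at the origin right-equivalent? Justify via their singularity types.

The Hessian of f at 0 has rank 1. Corank 1: A-series; mu = 3 gives A_3. The Hessian of g at 0 has rank 0. Corank 2; j^3 = y*(x + 2*y)^2 has shape L^2 M (L != M), so D-series; mu = 8 gives D_8. f is A_3 but g is D_8, hence not right-equivalent.

No.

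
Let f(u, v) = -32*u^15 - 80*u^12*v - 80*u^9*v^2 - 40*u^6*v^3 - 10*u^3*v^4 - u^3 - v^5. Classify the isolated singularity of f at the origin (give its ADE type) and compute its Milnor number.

Type E_8, Milnor number mu = 8.

The Hessian of f at 0 has rank 0. Corank 2; j^3 = -u^3 is a perfect cube, so E-series; the 5-jet and mu = 8 give E_8.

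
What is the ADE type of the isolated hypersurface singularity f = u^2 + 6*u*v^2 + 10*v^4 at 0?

A_{3}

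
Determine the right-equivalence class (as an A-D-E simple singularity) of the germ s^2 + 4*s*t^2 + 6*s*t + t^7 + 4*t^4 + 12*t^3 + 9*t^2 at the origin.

The Hessian of f at 0 has rank 1. Corank 1: A-series; mu = 6 gives A_6.

A6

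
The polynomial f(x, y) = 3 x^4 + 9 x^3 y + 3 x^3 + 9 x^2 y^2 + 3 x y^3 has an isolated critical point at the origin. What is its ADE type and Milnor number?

Type E_7, Milnor number mu = 7.

The Hessian of f at 0 is [[0, 0], [0, 0]] with rank 0, so corank 2. A Groebner basis of the Jacobian ideal J(f) in C{x,y} is {3*x^2 + y^4 + y^3, x^3, x^2*y - x^2 - y^3/3, 2*x^2 + x*y^2 + 2*y^3/3}; counting standard monomials gives mu = 7. Corank 2; j^3 = 3*x^3 is a perfect cube, so E-series; the 4-jet and mu = 7 give E_7.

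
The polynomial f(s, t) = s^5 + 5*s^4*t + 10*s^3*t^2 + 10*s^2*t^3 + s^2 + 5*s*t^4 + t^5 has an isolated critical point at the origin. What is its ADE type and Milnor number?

Type A_4, Milnor number mu = 4.

The Hessian of f at 0 has rank 1. Corank 1: A-series; mu = 4 gives A_4.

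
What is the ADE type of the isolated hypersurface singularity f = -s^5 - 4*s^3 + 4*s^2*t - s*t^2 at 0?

The Hessian of f at 0 is [[0, 0], [0, 0]] with rank 0, so corank 2. A Groebner basis of the Jacobian ideal J(f) in C{s,t} is {-32*s*t/5 + t^4 + 16*t^2/5, s*t^2 - t^3/2, s^2 - s*t/2}; counting standard monomials gives mu = 6. Corank 2; j^3 = -s*(2*s - t)^2 has shape L^2 M (L != M), so D-series; mu = 6 gives D_6.

D_{6}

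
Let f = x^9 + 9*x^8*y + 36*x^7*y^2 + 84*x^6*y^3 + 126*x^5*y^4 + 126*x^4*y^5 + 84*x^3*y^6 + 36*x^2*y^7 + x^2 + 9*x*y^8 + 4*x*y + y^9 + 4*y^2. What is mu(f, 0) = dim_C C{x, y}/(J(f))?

8

The Hessian of f at 0 has rank 1. Corank 1: A-series; mu = 8 gives A_8.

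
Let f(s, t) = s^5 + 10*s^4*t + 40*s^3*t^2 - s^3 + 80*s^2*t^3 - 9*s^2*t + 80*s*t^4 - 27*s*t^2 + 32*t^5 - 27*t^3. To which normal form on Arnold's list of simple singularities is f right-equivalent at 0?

E8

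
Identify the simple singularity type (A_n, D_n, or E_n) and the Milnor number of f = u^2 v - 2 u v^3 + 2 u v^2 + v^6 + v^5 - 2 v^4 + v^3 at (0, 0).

Type D_{7}, Milnor number mu = 7.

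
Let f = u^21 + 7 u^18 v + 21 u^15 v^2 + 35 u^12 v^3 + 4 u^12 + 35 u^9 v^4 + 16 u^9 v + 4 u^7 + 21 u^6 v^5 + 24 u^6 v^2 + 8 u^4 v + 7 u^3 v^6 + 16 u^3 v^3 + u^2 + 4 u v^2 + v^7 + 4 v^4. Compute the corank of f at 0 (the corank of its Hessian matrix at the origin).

The Hessian at 0 is [[2, 0], [0, 0]] of rank 1; hence corank 1.

1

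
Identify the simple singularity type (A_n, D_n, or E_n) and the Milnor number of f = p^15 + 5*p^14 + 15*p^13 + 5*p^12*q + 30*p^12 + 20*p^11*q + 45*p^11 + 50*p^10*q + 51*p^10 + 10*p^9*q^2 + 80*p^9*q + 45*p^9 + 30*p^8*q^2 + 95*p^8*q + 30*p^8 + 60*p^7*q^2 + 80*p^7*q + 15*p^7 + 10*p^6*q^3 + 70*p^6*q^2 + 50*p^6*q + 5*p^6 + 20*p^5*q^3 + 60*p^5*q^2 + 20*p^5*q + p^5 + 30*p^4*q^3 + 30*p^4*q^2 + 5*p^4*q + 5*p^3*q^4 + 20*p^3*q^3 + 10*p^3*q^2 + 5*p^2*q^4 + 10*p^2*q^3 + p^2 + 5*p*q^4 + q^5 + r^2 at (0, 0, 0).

Type A_4, Milnor number mu = 4.

The Hessian of f at 0 is [[2, 0, 0], [0, 0, 0], [0, 0, 2]] with rank 2, so corank 1. A Groebner basis of the Jacobian ideal J(f) in C{p,q,r} is {q^4, p, r}; counting standard monomials gives mu = 4. Corank 1: A-series; mu = 4 gives A_4.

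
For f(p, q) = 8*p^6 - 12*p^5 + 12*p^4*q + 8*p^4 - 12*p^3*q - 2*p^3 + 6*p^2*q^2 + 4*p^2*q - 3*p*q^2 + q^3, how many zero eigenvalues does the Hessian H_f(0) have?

Hessian at 0 has rank 0.

2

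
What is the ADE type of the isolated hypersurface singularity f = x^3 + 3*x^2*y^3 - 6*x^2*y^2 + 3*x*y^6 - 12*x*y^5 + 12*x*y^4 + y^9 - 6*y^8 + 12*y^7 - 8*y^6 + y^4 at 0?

The Hessian of f at 0 has rank 0. Corank 2; j^3 = x^3 is a perfect cube, so E-series; the 4-jet and mu = 6 give E_6.

E6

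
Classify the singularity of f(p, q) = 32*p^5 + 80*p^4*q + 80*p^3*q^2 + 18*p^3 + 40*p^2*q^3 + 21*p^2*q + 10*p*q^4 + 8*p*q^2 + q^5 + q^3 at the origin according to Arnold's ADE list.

D6

The Hessian of f at 0 has rank 0. Corank 2; j^3 = (2*p + q)*(3*p + q)^2 has shape L^2 M (L != M), so D-series; mu = 6 gives D_6.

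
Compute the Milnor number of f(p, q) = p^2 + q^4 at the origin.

The Hessian of f at 0 has rank 1. Corank 1: A-series; mu = 3 gives A_3.

3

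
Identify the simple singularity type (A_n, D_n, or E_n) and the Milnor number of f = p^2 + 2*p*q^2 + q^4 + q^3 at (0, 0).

The Hessian of f at 0 has rank 1. Corank 1: A-series; mu = 2 gives A_2.

Type A2, Milnor number mu = 2.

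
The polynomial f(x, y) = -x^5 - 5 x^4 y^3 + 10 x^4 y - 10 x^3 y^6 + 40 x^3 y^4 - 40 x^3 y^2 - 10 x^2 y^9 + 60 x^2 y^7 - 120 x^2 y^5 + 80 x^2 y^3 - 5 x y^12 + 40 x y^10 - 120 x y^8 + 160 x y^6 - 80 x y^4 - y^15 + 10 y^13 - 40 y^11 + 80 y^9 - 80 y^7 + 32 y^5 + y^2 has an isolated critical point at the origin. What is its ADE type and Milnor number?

The Hessian of f at 0 has rank 1. Corank 1: A-series; mu = 4 gives A_4.

Type A_4, Milnor number mu = 4.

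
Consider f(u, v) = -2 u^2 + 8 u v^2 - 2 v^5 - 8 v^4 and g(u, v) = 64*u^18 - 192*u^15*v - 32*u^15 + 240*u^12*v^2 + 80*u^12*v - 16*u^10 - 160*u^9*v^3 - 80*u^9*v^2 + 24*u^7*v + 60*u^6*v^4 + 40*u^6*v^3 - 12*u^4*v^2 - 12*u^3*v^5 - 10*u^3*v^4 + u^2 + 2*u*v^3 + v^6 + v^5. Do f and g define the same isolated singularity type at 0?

The Hessian of f at 0 is [[-4, 0], [0, 0]] with rank 1, so corank 1. A Groebner basis of the Jacobian ideal J(f) in C{u,v} is {u^2, -u/2 + v^2}; counting standard monomials gives mu = 4. Corank 1: A-series; mu = 4 gives A_4. The Hessian of g at 0 is [[2, 0], [0, 0]] with rank 1, so corank 1. A Groebner basis of the Jacobian ideal J(g) in C{u,v} is {u + v^3, u^2, u*v}; counting standard monomials gives mu = 4. Corank 1: A-series; mu = 4 gives A_4. Both have type A_4, hence right-equivalent.

Yes.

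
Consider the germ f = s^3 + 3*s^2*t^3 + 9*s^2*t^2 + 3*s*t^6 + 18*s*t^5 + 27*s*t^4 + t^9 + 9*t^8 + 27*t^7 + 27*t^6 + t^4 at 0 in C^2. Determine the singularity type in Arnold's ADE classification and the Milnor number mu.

The Hessian of f at 0 has rank 0. Corank 2; j^3 = s^3 is a perfect cube, so E-series; the 4-jet and mu = 6 give E_6.

Type E_{6}, Milnor number mu = 6.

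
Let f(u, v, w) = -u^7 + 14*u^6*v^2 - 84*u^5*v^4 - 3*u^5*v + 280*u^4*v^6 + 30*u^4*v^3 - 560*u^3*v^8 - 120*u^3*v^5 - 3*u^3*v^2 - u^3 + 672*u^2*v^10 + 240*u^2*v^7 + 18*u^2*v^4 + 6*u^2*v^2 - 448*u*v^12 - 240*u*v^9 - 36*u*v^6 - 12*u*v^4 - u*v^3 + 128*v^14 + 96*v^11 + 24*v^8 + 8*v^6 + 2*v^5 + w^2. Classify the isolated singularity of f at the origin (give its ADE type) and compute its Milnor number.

The Hessian of f at 0 has rank 1. Corank 2; j^3 = -u^3 is a perfect cube, so E-series; the 4-jet and mu = 7 give E_7.

Type E_{7}, Milnor number mu = 7.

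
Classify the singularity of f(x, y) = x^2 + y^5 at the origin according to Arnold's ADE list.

A4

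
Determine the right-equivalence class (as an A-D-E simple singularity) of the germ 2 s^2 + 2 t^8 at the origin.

The Hessian of f at 0 has rank 1. Corank 1: A-series; mu = 7 gives A_7.

A_7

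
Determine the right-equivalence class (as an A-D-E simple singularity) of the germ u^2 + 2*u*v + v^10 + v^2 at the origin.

A_{9}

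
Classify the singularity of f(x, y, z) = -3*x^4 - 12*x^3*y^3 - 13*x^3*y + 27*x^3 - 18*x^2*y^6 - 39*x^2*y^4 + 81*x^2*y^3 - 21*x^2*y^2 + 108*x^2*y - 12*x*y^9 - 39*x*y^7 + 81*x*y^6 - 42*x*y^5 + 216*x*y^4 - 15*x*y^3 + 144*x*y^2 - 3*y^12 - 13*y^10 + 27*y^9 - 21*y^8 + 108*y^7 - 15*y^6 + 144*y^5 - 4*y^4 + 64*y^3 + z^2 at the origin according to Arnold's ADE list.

The Hessian of f at 0 has rank 1. Corank 2; j^3 = (3*x + 4*y)^3 is a perfect cube, so E-series; the 4-jet and mu = 7 give E_7.

E_{7}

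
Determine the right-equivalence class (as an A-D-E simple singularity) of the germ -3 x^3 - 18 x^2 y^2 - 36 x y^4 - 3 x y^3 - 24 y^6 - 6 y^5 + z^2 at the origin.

The Hessian of f at 0 has rank 1. Corank 2; j^3 = -3*x^3 is a perfect cube, so E-series; the 4-jet and mu = 7 give E_7.

E_7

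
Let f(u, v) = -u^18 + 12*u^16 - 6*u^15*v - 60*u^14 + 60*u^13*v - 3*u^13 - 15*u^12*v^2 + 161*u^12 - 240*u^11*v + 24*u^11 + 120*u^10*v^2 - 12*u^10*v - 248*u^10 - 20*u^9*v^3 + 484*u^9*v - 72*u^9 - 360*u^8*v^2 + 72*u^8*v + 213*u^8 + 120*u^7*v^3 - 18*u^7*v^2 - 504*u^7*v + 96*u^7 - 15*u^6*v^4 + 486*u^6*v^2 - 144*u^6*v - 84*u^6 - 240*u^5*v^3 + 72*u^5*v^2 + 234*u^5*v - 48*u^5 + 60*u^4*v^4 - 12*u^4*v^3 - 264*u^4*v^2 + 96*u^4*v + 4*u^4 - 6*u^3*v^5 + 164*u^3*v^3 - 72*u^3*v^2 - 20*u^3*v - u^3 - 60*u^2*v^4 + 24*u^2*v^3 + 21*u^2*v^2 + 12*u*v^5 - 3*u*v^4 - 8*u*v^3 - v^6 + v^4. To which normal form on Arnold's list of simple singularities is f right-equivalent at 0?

E6

The Hessian of f at 0 is [[0, 0], [0, 0]] with rank 0, so corank 2. A Groebner basis of the Jacobian ideal J(f) in C{u,v} is {u^3, u^2*v, u^2/2 + u*v^2, 3*u^2 + v^3}; counting standard monomials gives mu = 6. Corank 2; j^3 = -u^3 is a perfect cube, so E-series; the 4-jet and mu = 6 give E_6.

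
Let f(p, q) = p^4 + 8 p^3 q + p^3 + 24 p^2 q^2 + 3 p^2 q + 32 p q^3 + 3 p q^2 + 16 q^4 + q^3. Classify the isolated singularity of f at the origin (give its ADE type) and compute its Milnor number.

Type E6, Milnor number mu = 6.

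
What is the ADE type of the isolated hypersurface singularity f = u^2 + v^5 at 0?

A_{4}

The Hessian of f at 0 has rank 1. Corank 1: A-series; mu = 4 gives A_4.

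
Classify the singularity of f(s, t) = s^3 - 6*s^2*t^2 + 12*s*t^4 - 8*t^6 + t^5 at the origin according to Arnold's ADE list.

E8

The Hessian of f at 0 is [[0, 0], [0, 0]] with rank 0, so corank 2. A Groebner basis of the Jacobian ideal J(f) in C{s,t} is {t^4, s^3, -s^2/4 + s*t^2}; counting standard monomials gives mu = 8. Corank 2; j^3 = s^3 is a perfect cube, so E-series; the 5-jet and mu = 8 give E_8.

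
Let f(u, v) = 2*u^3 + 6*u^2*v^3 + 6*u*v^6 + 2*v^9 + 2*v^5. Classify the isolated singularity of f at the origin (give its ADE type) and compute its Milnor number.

The Hessian of f at 0 has rank 0. Corank 2; j^3 = 2*u^3 is a perfect cube, so E-series; the 5-jet and mu = 8 give E_8.

Type E_{8}, Milnor number mu = 8.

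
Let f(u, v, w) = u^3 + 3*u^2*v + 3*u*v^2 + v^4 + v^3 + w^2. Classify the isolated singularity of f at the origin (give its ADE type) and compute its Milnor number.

The Hessian of f at 0 has rank 1. Corank 2; j^3 = (u + v)^3 is a perfect cube, so E-series; the 4-jet and mu = 6 give E_6.

Type E6, Milnor number mu = 6.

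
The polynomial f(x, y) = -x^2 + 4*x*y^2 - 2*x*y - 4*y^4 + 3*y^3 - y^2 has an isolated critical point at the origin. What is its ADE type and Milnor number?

The Hessian of f at 0 is [[-2, -2], [-2, -2]] with rank 1, so corank 1. A Groebner basis of the Jacobian ideal J(f) in C{x,y} is {y^2, x + y}; counting standard monomials gives mu = 2. Corank 1: A-series; mu = 2 gives A_2.

Type A_2, Milnor number mu = 2.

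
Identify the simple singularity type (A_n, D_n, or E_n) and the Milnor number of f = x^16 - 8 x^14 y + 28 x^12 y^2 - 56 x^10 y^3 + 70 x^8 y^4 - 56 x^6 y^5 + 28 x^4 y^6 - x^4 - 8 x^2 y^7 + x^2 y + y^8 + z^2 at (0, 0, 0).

The Hessian of f at 0 has rank 1. Corank 2; j^3 = x^2*y has shape L^2 M (L != M), so D-series; mu = 9 gives D_9.

Type D_{9}, Milnor number mu = 9.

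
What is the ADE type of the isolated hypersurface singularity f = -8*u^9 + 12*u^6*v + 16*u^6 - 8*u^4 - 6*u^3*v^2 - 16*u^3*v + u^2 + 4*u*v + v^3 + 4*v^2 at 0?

The Hessian of f at 0 is [[2, 4], [4, 8]] with rank 1, so corank 1. A Groebner basis of the Jacobian ideal J(f) in C{u,v} is {v^2, u + 2*v}; counting standard monomials gives mu = 2. Corank 1: A-series; mu = 2 gives A_2.

A_2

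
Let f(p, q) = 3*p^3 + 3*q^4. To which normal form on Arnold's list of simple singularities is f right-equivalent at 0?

The Hessian of f at 0 is [[0, 0], [0, 0]] with rank 0, so corank 2. A Groebner basis of the Jacobian ideal J(f) in C{p,q} is {q^3, p^2}; counting standard monomials gives mu = 6. Corank 2; j^3 = 3*p^3 is a perfect cube, so E-series; the 4-jet and mu = 6 give E_6.

E_6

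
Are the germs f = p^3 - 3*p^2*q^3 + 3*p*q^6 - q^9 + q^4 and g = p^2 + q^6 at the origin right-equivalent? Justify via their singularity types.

No.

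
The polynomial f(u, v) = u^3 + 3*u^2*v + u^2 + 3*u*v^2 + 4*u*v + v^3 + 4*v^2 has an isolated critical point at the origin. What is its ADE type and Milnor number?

Type A_2, Milnor number mu = 2.

The Hessian of f at 0 has rank 1. Corank 1: A-series; mu = 2 gives A_2.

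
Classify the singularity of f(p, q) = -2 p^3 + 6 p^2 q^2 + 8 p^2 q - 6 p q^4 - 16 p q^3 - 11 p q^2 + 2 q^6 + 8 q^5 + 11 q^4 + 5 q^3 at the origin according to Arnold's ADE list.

The Hessian of f at 0 is [[0, 0], [0, 0]] with rank 0, so corank 2. A Groebner basis of the Jacobian ideal J(f) in C{p,q} is {q^3, p^2 + q^2/2, p*q - q^2/2}; counting standard monomials gives mu = 4. Corank 2; j^3 = -(p - q)*(2*p^2 - 6*p*q + 5*q^2) splits into three distinct lines over C (the quadratic factor has nonzero discriminant), so D_4.

D4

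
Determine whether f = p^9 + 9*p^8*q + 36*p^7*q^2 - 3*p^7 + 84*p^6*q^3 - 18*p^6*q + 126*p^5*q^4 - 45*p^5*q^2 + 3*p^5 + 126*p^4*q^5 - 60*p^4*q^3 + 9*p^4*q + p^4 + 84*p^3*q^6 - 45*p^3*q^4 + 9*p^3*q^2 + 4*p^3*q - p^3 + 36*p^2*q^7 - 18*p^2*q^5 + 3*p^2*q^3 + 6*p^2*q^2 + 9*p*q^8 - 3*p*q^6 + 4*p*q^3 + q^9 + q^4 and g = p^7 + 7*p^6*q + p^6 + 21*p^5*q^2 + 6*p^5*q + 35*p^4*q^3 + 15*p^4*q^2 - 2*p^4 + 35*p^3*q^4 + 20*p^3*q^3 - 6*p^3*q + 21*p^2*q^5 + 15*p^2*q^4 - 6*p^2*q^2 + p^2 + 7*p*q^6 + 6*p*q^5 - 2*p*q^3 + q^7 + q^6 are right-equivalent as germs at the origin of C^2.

No.

The Hessian of f at 0 has rank 0. Corank 2; j^3 = -p^3 is a perfect cube, so E-series; the 4-jet and mu = 6 give E_6. The Hessian of g at 0 has rank 1. Corank 1: A-series; mu = 6 gives A_6. f is E_6 but g is A_6, hence not right-equivalent.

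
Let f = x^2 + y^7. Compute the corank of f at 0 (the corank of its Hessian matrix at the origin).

Hessian at 0 has rank 1.

1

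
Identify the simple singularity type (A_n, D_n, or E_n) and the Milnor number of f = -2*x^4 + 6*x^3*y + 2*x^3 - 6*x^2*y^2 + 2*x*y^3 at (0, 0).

The Hessian of f at 0 is [[0, 0], [0, 0]] with rank 0, so corank 2. A Groebner basis of the Jacobian ideal J(f) in C{x,y} is {3*x^2 + y^4 + y^3, x^3, x^2*y - x^2 - y^3/3, -2*x^2 + x*y^2 - 2*y^3/3}; counting standard monomials gives mu = 7. Corank 2; j^3 = 2*x^3 is a perfect cube, so E-series; the 4-jet and mu = 7 give E_7.

Type E_7, Milnor number mu = 7.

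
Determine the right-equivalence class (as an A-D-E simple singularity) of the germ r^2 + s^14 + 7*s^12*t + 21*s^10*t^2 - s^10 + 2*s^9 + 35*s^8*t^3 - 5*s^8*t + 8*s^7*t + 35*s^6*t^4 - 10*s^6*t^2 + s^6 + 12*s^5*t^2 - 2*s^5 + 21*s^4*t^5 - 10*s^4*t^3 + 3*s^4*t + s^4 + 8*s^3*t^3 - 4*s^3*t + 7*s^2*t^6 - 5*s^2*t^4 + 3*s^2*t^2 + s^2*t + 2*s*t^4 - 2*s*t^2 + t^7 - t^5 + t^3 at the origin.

D_{6}

The Hessian of f at 0 has rank 1. Corank 2; j^3 = t*(s - t)^2 has shape L^2 M (L != M), so D-series; mu = 6 gives D_6.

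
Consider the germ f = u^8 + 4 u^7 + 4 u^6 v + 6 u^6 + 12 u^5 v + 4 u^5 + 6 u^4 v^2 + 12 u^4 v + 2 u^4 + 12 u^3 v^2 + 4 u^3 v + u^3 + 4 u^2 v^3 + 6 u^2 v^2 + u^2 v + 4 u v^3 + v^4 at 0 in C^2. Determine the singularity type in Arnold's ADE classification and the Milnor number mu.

The Hessian of f at 0 has rank 0. Corank 2; j^3 = u^2*(u + v) has shape L^2 M (L != M), so D-series; mu = 5 gives D_5.

Type D_{5}, Milnor number mu = 5.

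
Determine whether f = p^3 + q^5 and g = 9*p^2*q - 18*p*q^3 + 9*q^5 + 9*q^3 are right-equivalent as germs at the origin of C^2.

The Hessian of f at 0 is [[0, 0], [0, 0]] with rank 0, so corank 2. A Groebner basis of the Jacobian ideal J(f) in C{p,q} is {q^4, p^2}; counting standard monomials gives mu = 8. Corank 2; j^3 = p^3 is a perfect cube, so E-series; the 5-jet and mu = 8 give E_8. The Hessian of g at 0 is [[0, 0], [0, 0]] with rank 0, so corank 2. A Groebner basis of the Jacobian ideal J(g) in C{p,q} is {q^3, p^2 + 3*q^2, p*q}; counting standard monomials gives mu = 4. Corank 2; j^3 = 9*q*(p^2 + q^2) splits into three distinct lines over C (the quadratic factor has nonzero discriminant), so D_4. f is E_8 but g is D_4, hence not right-equivalent.

No.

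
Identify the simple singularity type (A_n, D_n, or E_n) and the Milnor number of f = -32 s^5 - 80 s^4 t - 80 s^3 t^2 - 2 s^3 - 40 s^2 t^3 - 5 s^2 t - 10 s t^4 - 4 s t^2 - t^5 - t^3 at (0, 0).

Type D_6, Milnor number mu = 6.

The Hessian of f at 0 is [[0, 0], [0, 0]] with rank 0, so corank 2. A Groebner basis of the Jacobian ideal J(f) in C{s,t} is {s*t/10 + t^4 + t^2/10, s*t^2 + t^3, s^2 + 3*s*t/2 + t^2/2}; counting standard monomials gives mu = 6. Corank 2; j^3 = -(s + t)^2*(2*s + t) has shape L^2 M (L != M), so D-series; mu = 6 gives D_6.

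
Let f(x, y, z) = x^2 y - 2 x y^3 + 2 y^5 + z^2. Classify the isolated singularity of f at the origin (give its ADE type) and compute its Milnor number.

Type D_{6}, Milnor number mu = 6.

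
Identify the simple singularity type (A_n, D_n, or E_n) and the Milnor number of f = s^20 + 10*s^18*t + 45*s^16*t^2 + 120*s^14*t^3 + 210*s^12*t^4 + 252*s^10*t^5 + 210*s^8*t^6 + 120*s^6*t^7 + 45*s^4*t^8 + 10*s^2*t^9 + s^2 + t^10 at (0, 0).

Type A9, Milnor number mu = 9.

The Hessian of f at 0 has rank 1. Corank 1: A-series; mu = 9 gives A_9.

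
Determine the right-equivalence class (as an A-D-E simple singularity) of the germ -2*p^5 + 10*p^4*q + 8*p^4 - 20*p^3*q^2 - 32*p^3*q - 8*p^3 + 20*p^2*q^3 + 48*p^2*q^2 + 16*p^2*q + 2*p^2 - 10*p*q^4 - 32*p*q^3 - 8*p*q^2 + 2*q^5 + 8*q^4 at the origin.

A4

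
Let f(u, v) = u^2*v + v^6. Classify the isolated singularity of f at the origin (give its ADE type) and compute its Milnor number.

Type D_{7}, Milnor number mu = 7.

The Hessian of f at 0 is [[0, 0], [0, 0]] with rank 0, so corank 2. A Groebner basis of the Jacobian ideal J(f) in C{u,v} is {u^2/6 + v^5, u^3, u*v}; counting standard monomials gives mu = 7. Corank 2; j^3 = u^2*v has shape L^2 M (L != M), so D-series; mu = 7 gives D_7.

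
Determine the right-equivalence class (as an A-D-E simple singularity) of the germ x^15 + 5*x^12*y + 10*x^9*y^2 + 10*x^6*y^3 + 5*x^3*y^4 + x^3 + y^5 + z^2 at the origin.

The Hessian of f at 0 is [[0, 0, 0], [0, 0, 0], [0, 0, 2]] with rank 1, so corank 2. A Groebner basis of the Jacobian ideal J(f) in C{x,y,z} is {y^4, x^2, z}; counting standard monomials gives mu = 8. Corank 2; j^3 = x^3 is a perfect cube, so E-series; the 5-jet and mu = 8 give E_8.

E_8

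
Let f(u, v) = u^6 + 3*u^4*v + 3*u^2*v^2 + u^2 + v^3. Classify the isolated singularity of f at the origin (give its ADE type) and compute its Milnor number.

Type A_{2}, Milnor number mu = 2.

The Hessian of f at 0 has rank 1. Corank 1: A-series; mu = 2 gives A_2.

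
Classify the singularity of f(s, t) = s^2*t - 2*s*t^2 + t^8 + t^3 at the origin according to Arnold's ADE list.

D9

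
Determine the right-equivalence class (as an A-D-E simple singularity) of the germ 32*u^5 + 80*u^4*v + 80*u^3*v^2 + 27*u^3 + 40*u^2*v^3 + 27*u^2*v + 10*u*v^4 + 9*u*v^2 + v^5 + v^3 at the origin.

E_8

The Hessian of f at 0 is [[0, 0], [0, 0]] with rank 0, so corank 2. A Groebner basis of the Jacobian ideal J(f) in C{u,v} is {v^5, u*v^3 + 3*v^4/8, u^2 + 2*u*v/3 + v^2/9}; counting standard monomials gives mu = 8. Corank 2; j^3 = (3*u + v)^3 is a perfect cube, so E-series; the 5-jet and mu = 8 give E_8.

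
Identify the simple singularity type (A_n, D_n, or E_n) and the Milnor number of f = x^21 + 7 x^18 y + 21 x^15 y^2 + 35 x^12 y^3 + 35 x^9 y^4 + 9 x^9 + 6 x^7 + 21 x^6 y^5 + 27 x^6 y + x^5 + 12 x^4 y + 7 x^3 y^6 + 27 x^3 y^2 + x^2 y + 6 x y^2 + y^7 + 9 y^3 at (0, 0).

Type D_{8}, Milnor number mu = 8.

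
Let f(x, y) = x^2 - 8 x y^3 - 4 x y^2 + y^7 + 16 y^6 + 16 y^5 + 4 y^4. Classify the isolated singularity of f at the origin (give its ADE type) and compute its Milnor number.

Type A_{6}, Milnor number mu = 6.

The Hessian of f at 0 has rank 1. Corank 1: A-series; mu = 6 gives A_6.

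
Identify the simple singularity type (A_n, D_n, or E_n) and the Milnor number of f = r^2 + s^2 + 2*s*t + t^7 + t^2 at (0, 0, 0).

Type A6, Milnor number mu = 6.

The Hessian of f at 0 has rank 2. Corank 1: A-series; mu = 6 gives A_6.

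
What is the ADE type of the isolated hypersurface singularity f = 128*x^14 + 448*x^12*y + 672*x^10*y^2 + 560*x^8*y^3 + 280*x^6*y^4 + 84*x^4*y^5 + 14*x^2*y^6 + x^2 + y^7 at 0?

The Hessian of f at 0 is [[2, 0], [0, 0]] with rank 1, so corank 1. A Groebner basis of the Jacobian ideal J(f) in C{x,y} is {y^6, x}; counting standard monomials gives mu = 6. Corank 1: A-series; mu = 6 gives A_6.

A_{6}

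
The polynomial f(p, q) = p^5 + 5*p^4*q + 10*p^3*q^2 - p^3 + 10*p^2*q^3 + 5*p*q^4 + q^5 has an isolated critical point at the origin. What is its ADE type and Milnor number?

Type E_{8}, Milnor number mu = 8.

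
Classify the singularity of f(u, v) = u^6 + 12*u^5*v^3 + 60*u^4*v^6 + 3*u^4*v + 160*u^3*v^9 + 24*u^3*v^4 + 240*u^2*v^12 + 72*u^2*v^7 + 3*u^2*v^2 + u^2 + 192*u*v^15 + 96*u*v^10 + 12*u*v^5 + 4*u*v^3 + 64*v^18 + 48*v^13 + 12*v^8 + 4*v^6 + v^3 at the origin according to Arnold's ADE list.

A2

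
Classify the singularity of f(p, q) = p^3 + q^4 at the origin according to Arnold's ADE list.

The Hessian of f at 0 has rank 0. Corank 2; j^3 = p^3 is a perfect cube, so E-series; the 4-jet and mu = 6 give E_6.

E_{6}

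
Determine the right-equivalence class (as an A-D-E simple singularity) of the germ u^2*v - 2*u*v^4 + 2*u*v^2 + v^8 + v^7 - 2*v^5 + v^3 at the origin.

D_9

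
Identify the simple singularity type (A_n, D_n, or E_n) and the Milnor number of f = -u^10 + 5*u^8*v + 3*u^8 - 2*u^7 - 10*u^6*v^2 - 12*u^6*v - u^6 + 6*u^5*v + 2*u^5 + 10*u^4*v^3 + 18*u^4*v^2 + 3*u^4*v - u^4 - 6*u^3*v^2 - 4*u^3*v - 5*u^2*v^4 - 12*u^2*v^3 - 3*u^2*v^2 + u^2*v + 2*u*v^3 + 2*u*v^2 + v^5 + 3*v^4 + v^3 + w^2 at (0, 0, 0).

The Hessian of f at 0 has rank 1. Corank 2; j^3 = v*(u + v)^2 has shape L^2 M (L != M), so D-series; mu = 5 gives D_5.

Type D_5, Milnor number mu = 5.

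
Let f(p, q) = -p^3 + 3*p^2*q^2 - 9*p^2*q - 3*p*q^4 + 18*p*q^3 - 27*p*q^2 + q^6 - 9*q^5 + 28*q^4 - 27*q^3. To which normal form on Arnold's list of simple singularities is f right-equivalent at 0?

The Hessian of f at 0 is [[0, 0], [0, 0]] with rank 0, so corank 2. A Groebner basis of the Jacobian ideal J(f) in C{p,q} is {p^3 - 27*p^2/2 - 81*p*q - 243*q^2/2, p^2*q + 3*p^2 + 18*p*q + 27*q^2, -p^2/2 + p*q^2 - 3*p*q - 9*q^2/2, q^3}; counting standard monomials gives mu = 6. Corank 2; j^3 = -(p + 3*q)^3 is a perfect cube, so E-series; the 4-jet and mu = 6 give E_6.

E_{6}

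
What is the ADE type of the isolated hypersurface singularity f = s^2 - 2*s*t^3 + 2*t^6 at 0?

A_{5}

The Hessian of f at 0 is [[2, 0], [0, 0]] with rank 1, so corank 1. A Groebner basis of the Jacobian ideal J(f) in C{s,t} is {s*t^2, -s + t^3, s^2}; counting standard monomials gives mu = 5. Corank 1: A-series; mu = 5 gives A_5.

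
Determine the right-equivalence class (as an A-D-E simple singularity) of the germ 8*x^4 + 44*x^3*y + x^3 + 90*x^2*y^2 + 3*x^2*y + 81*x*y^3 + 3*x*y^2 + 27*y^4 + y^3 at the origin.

E_7

The Hessian of f at 0 has rank 0. Corank 2; j^3 = (x + y)^3 is a perfect cube, so E-series; the 4-jet and mu = 7 give E_7.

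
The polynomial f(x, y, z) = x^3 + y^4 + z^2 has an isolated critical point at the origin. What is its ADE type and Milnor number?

The Hessian of f at 0 has rank 1. Corank 2; j^3 = x^3 is a perfect cube, so E-series; the 4-jet and mu = 6 give E_6.

Type E_6, Milnor number mu = 6.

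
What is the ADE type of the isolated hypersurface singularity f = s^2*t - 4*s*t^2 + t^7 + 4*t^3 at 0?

The Hessian of f at 0 has rank 0. Corank 2; j^3 = t*(s - 2*t)^2 has shape L^2 M (L != M), so D-series; mu = 8 gives D_8.

D8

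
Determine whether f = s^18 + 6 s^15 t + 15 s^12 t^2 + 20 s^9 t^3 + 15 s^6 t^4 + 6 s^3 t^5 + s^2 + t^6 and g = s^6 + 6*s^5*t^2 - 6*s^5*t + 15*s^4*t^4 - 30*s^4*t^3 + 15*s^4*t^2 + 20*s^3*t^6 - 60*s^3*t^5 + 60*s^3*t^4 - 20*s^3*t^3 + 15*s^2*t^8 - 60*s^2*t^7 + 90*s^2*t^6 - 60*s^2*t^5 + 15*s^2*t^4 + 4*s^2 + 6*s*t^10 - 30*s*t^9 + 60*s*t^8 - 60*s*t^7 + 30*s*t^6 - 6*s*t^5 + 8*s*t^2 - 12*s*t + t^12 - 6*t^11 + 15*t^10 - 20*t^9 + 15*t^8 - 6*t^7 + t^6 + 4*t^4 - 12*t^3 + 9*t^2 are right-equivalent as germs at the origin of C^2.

Yes.

The Hessian of f at 0 has rank 1. Corank 1: A-series; mu = 5 gives A_5. The Hessian of g at 0 has rank 1. Corank 1: A-series; mu = 5 gives A_5. Both have type A_5, hence right-equivalent.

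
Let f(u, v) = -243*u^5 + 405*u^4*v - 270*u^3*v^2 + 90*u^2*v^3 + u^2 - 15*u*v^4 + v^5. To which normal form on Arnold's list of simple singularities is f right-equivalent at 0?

A4

The Hessian of f at 0 has rank 1. Corank 1: A-series; mu = 4 gives A_4.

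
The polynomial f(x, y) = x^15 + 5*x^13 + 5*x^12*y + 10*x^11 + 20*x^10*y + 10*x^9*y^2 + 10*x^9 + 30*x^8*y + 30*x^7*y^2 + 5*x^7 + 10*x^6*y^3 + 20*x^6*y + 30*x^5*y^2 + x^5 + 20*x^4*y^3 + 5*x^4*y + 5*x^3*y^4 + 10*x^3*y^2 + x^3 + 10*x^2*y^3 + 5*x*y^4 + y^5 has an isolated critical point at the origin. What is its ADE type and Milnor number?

The Hessian of f at 0 is [[0, 0], [0, 0]] with rank 0, so corank 2. A Groebner basis of the Jacobian ideal J(f) in C{x,y} is {y^5, x*y^3 + y^4/4, x^2}; counting standard monomials gives mu = 8. Corank 2; j^3 = x^3 is a perfect cube, so E-series; the 5-jet and mu = 8 give E_8.

Type E_{8}, Milnor number mu = 8.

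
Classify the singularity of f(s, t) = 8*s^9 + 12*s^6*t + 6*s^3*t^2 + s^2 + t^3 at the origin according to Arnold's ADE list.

The Hessian of f at 0 is [[2, 0], [0, 0]] with rank 1, so corank 1. A Groebner basis of the Jacobian ideal J(f) in C{s,t} is {t^2, s}; counting standard monomials gives mu = 2. Corank 1: A-series; mu = 2 gives A_2.

A_{2}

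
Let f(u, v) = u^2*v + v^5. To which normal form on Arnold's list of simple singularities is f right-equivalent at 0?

The Hessian of f at 0 is [[0, 0], [0, 0]] with rank 0, so corank 2. A Groebner basis of the Jacobian ideal J(f) in C{u,v} is {u^2/5 + v^4, u^3, u*v}; counting standard monomials gives mu = 6. Corank 2; j^3 = u^2*v has shape L^2 M (L != M), so D-series; mu = 6 gives D_6.

D_{6}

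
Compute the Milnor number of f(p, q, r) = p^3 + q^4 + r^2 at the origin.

The Hessian of f at 0 has rank 1. Corank 2; j^3 = p^3 is a perfect cube, so E-series; the 4-jet and mu = 6 give E_6.

6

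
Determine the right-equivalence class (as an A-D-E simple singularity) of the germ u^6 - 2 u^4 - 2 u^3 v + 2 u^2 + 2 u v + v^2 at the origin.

A1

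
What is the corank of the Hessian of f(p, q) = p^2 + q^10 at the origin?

Hessian at 0 has rank 1.

1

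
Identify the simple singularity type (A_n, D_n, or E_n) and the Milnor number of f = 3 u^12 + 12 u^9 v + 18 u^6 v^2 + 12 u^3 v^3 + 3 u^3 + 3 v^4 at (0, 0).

Type E6, Milnor number mu = 6.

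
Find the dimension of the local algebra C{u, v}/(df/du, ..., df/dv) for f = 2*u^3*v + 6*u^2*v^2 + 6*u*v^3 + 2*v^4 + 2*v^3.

The Hessian of f at 0 has rank 0. Corank 2; j^3 = 2*v^3 is a perfect cube, so E-series; the 4-jet and mu = 7 give E_7.

7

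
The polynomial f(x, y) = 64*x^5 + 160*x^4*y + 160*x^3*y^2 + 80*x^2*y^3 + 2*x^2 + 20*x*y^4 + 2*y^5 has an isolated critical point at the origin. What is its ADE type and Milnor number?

Type A_{4}, Milnor number mu = 4.

The Hessian of f at 0 has rank 1. Corank 1: A-series; mu = 4 gives A_4.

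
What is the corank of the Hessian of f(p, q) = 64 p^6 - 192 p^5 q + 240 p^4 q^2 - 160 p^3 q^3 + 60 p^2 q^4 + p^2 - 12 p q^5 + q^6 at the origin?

1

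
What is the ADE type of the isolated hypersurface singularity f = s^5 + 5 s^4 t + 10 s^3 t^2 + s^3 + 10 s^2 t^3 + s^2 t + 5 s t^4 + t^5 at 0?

D_6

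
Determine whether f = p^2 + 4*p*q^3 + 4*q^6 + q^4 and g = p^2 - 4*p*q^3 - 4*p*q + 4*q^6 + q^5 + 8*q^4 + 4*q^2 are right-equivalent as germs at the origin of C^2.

The Hessian of f at 0 has rank 1. Corank 1: A-series; mu = 3 gives A_3. The Hessian of g at 0 has rank 1. Corank 1: A-series; mu = 4 gives A_4. f is A_3 but g is A_4, hence not right-equivalent.

No.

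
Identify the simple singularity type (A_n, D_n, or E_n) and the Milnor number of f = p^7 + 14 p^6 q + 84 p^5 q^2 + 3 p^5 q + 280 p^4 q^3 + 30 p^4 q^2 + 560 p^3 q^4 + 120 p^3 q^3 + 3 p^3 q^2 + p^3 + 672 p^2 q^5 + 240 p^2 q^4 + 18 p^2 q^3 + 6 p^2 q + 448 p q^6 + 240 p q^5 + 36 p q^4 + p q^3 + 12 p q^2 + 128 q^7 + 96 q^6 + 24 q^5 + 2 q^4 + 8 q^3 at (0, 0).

The Hessian of f at 0 is [[0, 0], [0, 0]] with rank 0, so corank 2. A Groebner basis of the Jacobian ideal J(f) in C{p,q} is {p^3 + 6*p^2*q + 48*p^2 + 192*p*q + 192*q^2, -6*p^2 + p*q^2 - 24*p*q - 24*q^2, 3*p^2 + 12*p*q + q^3 + 12*q^2}; counting standard monomials gives mu = 7. Corank 2; j^3 = (p + 2*q)^3 is a perfect cube, so E-series; the 4-jet and mu = 7 give E_7.

Type E7, Milnor number mu = 7.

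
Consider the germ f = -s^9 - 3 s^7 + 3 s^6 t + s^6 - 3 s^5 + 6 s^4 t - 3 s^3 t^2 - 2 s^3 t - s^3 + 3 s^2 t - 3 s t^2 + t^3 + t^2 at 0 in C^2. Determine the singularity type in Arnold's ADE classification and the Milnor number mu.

The Hessian of f at 0 is [[0, 0], [0, 2]] with rank 1, so corank 1. A Groebner basis of the Jacobian ideal J(f) in C{s,t} is {s^2, t}; counting standard monomials gives mu = 2. Corank 1: A-series; mu = 2 gives A_2.

Type A2, Milnor number mu = 2.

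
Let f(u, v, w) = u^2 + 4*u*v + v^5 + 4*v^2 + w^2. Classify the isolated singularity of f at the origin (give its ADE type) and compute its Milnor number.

The Hessian of f at 0 has rank 2. Corank 1: A-series; mu = 4 gives A_4.

Type A_{4}, Milnor number mu = 4.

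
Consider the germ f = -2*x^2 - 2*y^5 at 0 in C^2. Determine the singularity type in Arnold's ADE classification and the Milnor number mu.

Type A4, Milnor number mu = 4.

The Hessian of f at 0 has rank 1. Corank 1: A-series; mu = 4 gives A_4.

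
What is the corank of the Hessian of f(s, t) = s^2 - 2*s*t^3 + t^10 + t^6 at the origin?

The Hessian at 0 is [[2, 0], [0, 0]] of rank 1; hence corank 1.

1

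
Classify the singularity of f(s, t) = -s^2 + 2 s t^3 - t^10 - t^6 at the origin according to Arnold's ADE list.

The Hessian of f at 0 has rank 1. Corank 1: A-series; mu = 9 gives A_9.

A_9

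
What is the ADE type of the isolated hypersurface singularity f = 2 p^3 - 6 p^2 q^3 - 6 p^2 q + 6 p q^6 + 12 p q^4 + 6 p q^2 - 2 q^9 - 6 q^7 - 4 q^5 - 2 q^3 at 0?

E_8

The Hessian of f at 0 is [[0, 0], [0, 0]] with rank 0, so corank 2. A Groebner basis of the Jacobian ideal J(f) in C{p,q} is {-p^2/2 + p*q^3 + p*q - q^2/2, q^4, p^3 - 3*p*q^2 + 2*q^3, p^2*q - 2*p*q^2 + q^3}; counting standard monomials gives mu = 8. Corank 2; j^3 = 2*(p - q)^3 is a perfect cube, so E-series; the 5-jet and mu = 8 give E_8.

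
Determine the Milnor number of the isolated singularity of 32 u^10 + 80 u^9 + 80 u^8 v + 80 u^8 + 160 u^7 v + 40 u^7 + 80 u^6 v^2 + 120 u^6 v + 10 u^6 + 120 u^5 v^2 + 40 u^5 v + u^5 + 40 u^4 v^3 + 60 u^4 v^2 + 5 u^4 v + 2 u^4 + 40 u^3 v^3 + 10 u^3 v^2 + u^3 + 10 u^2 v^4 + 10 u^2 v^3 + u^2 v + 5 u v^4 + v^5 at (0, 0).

6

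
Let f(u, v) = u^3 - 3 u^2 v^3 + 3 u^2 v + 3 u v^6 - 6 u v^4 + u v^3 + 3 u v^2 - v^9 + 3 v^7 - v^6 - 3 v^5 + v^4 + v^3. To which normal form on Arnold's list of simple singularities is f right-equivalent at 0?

E_7

The Hessian of f at 0 has rank 0. Corank 2; j^3 = (u + v)^3 is a perfect cube, so E-series; the 4-jet and mu = 7 give E_7.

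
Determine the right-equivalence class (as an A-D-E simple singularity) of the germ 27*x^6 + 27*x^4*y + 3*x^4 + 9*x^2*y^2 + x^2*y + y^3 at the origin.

The Hessian of f at 0 has rank 0. Corank 2; j^3 = y*(x^2 + y^2) splits into three distinct lines over C (the quadratic factor has nonzero discriminant), so D_4.

D_4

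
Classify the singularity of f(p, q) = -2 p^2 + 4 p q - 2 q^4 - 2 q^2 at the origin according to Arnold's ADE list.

The Hessian of f at 0 is [[-4, 4], [4, -4]] with rank 1, so corank 1. A Groebner basis of the Jacobian ideal J(f) in C{p,q} is {q^3, p - q}; counting standard monomials gives mu = 3. Corank 1: A-series; mu = 3 gives A_3.

A_3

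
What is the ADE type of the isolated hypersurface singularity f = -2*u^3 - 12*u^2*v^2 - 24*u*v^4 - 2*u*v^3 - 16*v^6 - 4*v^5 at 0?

E_7

The Hessian of f at 0 is [[0, 0], [0, 0]] with rank 0, so corank 2. A Groebner basis of the Jacobian ideal J(f) in C{u,v} is {-u^2/4 + v^4 - v^3/12, u^3, u^2*v + u^2/12 + v^3/36, u^2/2 + u*v^2 + v^3/6}; counting standard monomials gives mu = 7. Corank 2; j^3 = -2*u^3 is a perfect cube, so E-series; the 4-jet and mu = 7 give E_7.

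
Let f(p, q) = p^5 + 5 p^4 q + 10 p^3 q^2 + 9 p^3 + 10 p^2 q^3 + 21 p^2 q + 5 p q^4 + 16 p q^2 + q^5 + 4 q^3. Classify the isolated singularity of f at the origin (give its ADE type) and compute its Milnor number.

The Hessian of f at 0 has rank 0. Corank 2; j^3 = (p + q)*(3*p + 2*q)^2 has shape L^2 M (L != M), so D-series; mu = 6 gives D_6.

Type D6, Milnor number mu = 6.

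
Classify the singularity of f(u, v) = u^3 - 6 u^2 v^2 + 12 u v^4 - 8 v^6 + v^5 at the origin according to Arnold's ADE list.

The Hessian of f at 0 has rank 0. Corank 2; j^3 = u^3 is a perfect cube, so E-series; the 5-jet and mu = 8 give E_8.

E_8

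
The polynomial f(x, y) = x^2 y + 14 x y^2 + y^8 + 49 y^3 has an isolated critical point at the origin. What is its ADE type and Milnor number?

Type D_{9}, Milnor number mu = 9.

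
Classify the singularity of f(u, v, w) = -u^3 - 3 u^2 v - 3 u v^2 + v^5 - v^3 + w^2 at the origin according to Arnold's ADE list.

E_{8}

The Hessian of f at 0 is [[0, 0, 0], [0, 0, 0], [0, 0, 2]] with rank 1, so corank 2. A Groebner basis of the Jacobian ideal J(f) in C{u,v,w} is {v^4, u^2 + 2*u*v + v^2, w}; counting standard monomials gives mu = 8. Corank 2; j^3 = -(u + v)^3 is a perfect cube, so E-series; the 5-jet and mu = 8 give E_8.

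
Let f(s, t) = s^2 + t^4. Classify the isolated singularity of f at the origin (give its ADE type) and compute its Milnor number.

The Hessian of f at 0 has rank 1. Corank 1: A-series; mu = 3 gives A_3.

Type A3, Milnor number mu = 3.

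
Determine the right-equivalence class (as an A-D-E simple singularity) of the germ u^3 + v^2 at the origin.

The Hessian of f at 0 has rank 1. Corank 1: A-series; mu = 2 gives A_2.

A_2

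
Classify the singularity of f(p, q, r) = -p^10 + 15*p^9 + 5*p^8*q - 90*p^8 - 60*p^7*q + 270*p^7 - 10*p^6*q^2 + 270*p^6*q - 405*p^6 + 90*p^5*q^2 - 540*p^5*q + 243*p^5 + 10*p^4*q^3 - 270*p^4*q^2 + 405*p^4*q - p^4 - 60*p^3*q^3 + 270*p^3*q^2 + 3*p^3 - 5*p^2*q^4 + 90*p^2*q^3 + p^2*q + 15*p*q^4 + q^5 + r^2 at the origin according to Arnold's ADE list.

D_{6}

The Hessian of f at 0 has rank 1. Corank 2; j^3 = p^2*(3*p + q) has shape L^2 M (L != M), so D-series; mu = 6 gives D_6.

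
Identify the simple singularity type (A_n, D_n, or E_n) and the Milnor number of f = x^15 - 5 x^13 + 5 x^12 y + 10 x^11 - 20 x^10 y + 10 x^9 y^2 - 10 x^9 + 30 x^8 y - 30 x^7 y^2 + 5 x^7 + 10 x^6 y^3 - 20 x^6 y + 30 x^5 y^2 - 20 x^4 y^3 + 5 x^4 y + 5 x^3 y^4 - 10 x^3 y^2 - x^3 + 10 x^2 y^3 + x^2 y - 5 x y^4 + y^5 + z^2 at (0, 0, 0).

Type D6, Milnor number mu = 6.

The Hessian of f at 0 is [[0, 0, 0], [0, 0, 0], [0, 0, 2]] with rank 1, so corank 2. A Groebner basis of the Jacobian ideal J(f) in C{x,y,z} is {x*y/5 + y^4, x*y^2, x^2 - x*y, z}; counting standard monomials gives mu = 6. Corank 2; j^3 = -x^2*(x - y) has shape L^2 M (L != M), so D-series; mu = 6 gives D_6.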